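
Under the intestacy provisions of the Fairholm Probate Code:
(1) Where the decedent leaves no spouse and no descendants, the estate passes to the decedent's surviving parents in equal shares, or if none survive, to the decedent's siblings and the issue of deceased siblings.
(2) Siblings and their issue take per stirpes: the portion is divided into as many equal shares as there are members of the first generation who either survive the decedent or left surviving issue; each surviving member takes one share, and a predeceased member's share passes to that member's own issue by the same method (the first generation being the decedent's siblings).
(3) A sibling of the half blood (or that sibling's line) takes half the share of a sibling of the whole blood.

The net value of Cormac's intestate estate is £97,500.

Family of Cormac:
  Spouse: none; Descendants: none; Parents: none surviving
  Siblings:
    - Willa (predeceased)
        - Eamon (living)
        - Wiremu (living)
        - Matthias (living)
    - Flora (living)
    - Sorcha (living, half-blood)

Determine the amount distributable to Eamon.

Eamon receives £13,000.

The entire £97,500 passes to the siblings and their issue.
Counting each half-blood sibling's line as half a unit, there are 5/2 units in £97,500, so one unit is £39,000. Whole-blood lines (Willa and Flora) take £39,000 each; half-blood lines (Sorcha) take £19,500 each.
Willa's share (£39,000) is divided into 3 shares of £13,000: Eamon, Wiremu, and Matthias each take £13,000.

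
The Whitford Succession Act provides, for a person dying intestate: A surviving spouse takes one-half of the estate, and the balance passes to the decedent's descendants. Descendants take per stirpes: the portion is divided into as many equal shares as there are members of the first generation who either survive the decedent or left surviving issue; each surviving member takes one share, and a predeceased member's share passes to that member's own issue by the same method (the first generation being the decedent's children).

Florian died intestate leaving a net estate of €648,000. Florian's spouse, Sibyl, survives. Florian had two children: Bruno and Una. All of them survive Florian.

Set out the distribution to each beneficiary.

Sibyl takes one-half of €648,000 = €324,000. The remaining €324,000 passes to the descendants.
The descendants' portion (€324,000) is divided into 2 shares of €162,000: Bruno and Una each take €162,000.

Sibyl: €324,000; Bruno: €162,000; Una: €162,000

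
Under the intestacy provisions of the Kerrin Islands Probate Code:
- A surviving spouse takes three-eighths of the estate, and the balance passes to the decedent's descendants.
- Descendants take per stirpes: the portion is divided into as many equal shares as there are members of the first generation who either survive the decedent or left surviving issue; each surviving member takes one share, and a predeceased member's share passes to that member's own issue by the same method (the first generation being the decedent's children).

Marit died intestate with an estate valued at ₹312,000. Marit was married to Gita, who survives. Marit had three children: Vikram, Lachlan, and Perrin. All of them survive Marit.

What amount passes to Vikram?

Gita takes three-eighths of ₹312,000 = ₹117,000. The remaining ₹195,000 passes to the descendants.
The descendants' portion (₹195,000) is divided into 3 shares of ₹65,000: Vikram, Lachlan, and Perrin each take ₹65,000.

Vikram receives ₹65,000.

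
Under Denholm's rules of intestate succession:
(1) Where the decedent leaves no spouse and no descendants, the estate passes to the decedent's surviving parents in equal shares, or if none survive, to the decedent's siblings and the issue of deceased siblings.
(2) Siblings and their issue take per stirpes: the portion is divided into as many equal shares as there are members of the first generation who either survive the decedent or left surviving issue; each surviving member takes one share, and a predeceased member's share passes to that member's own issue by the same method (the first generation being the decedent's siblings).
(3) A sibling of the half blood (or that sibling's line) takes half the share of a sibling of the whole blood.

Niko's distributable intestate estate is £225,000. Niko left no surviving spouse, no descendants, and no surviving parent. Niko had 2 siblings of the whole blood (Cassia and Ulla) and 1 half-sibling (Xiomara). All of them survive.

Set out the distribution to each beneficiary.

The entire £225,000 passes to the siblings and their issue.
Counting each half-blood sibling's line as half a unit, there are 5/2 units in £225,000, so one unit is £90,000. Whole-blood lines (Cassia and Ulla) take £90,000 each; half-blood lines (Xiomara) take £45,000 each.

Cassia: £90,000; Ulla: £90,000; Xiomara: £45,000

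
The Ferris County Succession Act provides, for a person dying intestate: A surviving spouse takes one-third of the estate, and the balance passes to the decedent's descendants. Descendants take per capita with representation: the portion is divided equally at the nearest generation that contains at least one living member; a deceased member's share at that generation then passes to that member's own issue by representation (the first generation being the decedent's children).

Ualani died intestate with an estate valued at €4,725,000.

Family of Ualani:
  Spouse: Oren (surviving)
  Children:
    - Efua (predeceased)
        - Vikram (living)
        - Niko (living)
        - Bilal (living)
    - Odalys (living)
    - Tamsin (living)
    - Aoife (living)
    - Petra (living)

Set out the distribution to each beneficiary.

Oren: €1,575,000; Vikram: €210,000; Niko: €210,000; Bilal: €210,000; Odalys: €630,000; Tamsin: €630,000; Aoife: €630,000; Petra: €630,000

Oren takes one-third of €4,725,000 = €1,575,000. The remaining €3,150,000 passes to the descendants.
The descendants' portion (€3,150,000) is divided into 5 shares of €630,000: Odalys, Tamsin, Aoife, and Petra each take €630,000; Efua's €630,000 share passes to Efua's issue.
Efua's share (€630,000) is divided into 3 shares of €210,000: Vikram, Niko, and Bilal each take €210,000.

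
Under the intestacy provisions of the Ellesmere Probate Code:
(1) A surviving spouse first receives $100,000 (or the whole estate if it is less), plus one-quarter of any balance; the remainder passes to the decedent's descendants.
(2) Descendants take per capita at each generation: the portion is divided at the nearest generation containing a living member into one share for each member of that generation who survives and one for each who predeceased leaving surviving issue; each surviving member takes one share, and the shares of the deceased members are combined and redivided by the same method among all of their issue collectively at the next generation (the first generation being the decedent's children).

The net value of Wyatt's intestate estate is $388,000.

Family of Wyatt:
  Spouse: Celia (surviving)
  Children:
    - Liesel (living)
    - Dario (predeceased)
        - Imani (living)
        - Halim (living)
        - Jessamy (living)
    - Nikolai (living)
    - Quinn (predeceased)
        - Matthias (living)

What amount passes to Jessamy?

Jessamy receives $27,000.

Celia first takes $100,000, leaving a balance of $288,000. Celia then takes one-quarter of the balance ($72,000), for a total of $172,000. The remaining $216,000 passes to the descendants.
The descendants' portion ($216,000) is divided at the children's generation into 4 shares of $54,000. Liesel and Nikolai each take $54,000. The 2 shares of the deceased (Dario and Quinn) are combined into a pool of $108,000.
That pool ($108,000) is divided at the grandchildren's generation equally among Imani, Halim, Jessamy, and Matthias: $27,000 each.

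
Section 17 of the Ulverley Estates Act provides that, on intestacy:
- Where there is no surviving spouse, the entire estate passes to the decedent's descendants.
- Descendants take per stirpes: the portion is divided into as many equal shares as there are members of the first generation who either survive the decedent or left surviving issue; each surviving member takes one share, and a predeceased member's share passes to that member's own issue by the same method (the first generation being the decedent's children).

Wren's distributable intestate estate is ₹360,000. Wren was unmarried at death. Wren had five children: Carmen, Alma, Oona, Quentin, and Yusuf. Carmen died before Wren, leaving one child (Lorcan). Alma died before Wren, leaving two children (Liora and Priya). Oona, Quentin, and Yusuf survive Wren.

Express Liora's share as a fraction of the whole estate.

Liora receives 1/10 of the estate.

The entire ₹360,000 passes to the descendants.
That amount (₹360,000) is divided into 5 shares of ₹72,000: Oona, Quentin, and Yusuf each take ₹72,000; Carmen's ₹72,000 share passes to Carmen's issue; Alma's ₹72,000 share passes to Alma's issue.
Carmen's share (₹72,000) passes entirely to Lorcan.
Alma's share (₹72,000) is divided into 2 shares of ₹36,000: Liora and Priya each take ₹36,000.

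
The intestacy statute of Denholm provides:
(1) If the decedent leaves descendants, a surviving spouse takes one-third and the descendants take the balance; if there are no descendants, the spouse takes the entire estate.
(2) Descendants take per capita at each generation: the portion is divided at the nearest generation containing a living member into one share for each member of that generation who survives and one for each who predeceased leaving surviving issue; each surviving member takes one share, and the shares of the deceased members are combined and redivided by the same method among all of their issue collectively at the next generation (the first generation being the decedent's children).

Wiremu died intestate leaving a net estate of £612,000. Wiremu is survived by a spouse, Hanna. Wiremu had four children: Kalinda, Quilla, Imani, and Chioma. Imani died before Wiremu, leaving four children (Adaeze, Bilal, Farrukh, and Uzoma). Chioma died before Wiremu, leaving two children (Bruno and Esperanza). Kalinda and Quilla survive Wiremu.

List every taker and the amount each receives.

Hanna: £204,000; Kalinda: £102,000; Quilla: £102,000; Adaeze: £34,000; Bilal: £34,000; Farrukh: £34,000; Uzoma: £34,000; Bruno: £34,000; Esperanza: £34,000

Hanna takes one-third of £612,000 = £204,000. The remaining £408,000 passes to the descendants.
The descendants' portion (£408,000) is divided at the children's generation into 4 shares of £102,000. Kalinda and Quilla each take £102,000. The 2 shares of the deceased (Imani and Chioma) are combined into a pool of £204,000.
That pool (£204,000) is divided at the grandchildren's generation equally among Adaeze, Bilal, Farrukh, Uzoma, Bruno, and Esperanza: £34,000 each.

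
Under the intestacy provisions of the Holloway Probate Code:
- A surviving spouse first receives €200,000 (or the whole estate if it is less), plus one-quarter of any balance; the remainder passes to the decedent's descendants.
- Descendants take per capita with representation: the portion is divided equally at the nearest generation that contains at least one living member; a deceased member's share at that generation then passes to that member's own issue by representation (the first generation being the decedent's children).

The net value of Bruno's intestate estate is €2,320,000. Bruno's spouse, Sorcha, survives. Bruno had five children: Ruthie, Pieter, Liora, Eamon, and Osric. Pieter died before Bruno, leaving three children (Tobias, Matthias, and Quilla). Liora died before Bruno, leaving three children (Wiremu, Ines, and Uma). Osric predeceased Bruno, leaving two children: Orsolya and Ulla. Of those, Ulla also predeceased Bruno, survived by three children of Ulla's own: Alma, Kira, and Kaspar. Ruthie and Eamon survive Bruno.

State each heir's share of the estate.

Sorcha first takes €200,000, leaving a balance of €2,120,000. Sorcha then takes one-quarter of the balance (€530,000), for a total of €730,000. The remaining €1,590,000 passes to the descendants.
The descendants' portion (€1,590,000) is divided into 5 shares of €318,000: Ruthie and Eamon each take €318,000; Pieter's €318,000 share passes to Pieter's issue; Liora's €318,000 share passes to Liora's issue; Osric's €318,000 share passes to Osric's issue.
Pieter's share (€318,000) is divided into 3 shares of €106,000: Tobias, Matthias, and Quilla each take €106,000.
Liora's share (€318,000) is divided into 3 shares of €106,000: Wiremu, Ines, and Uma each take €106,000.
Osric's share (€318,000) is divided into 2 shares of €159,000: Orsolya takes €159,000; Ulla's €159,000 share passes to Ulla's issue.
Ulla's share (€159,000) is divided into 3 shares of €53,000: Alma, Kira, and Kaspar each take €53,000.

Sorcha: €730,000; Ruthie: €318,000; Tobias: €106,000; Matthias: €106,000; Quilla: €106,000; Wiremu: €106,000; Ines: €106,000; Uma: €106,000; Eamon: €318,000; Orsolya: €159,000; Alma: €53,000; Kira: €53,000; Kaspar: €53,000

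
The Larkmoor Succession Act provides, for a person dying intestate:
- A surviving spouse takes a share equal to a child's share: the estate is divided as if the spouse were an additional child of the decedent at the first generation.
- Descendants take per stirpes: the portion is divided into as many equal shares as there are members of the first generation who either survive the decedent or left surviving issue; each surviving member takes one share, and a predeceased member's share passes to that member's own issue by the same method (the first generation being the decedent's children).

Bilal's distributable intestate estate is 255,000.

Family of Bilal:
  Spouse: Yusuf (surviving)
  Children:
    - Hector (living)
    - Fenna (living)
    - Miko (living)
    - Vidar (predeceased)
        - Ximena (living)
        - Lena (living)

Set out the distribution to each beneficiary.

Yusuf: 51,000; Hector: 51,000; Fenna: 51,000; Miko: 51,000; Ximena: 25,500; Lena: 25,500

The spouse counts as an additional share at the children's level, so there are 5 primary shares of 51,000. Yusuf takes one such share (51,000).
The children's combined portion (204,000) is divided into 4 shares of 51,000: Hector, Fenna, and Miko each take 51,000; Vidar's 51,000 share passes to Vidar's issue.
Vidar's share (51,000) is divided into 2 shares of 25,500: Ximena and Lena each take 25,500.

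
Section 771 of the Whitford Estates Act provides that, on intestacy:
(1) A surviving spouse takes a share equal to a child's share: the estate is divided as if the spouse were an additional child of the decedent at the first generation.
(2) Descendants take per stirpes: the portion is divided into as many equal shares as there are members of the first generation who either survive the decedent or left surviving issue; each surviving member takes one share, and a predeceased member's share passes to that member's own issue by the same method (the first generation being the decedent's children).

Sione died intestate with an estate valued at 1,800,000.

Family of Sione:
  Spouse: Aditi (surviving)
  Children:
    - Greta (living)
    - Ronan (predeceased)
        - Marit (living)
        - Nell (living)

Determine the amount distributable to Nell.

The spouse counts as an additional share at the children's level, so there are 3 primary shares of 600,000. Aditi takes one such share (600,000).
The children's combined portion (1,200,000) is divided into 2 shares of 600,000: Greta takes 600,000; Ronan's 600,000 share passes to Ronan's issue.
Ronan's share (600,000) is divided into 2 shares of 300,000: Marit and Nell each take 300,000.

Nell receives 300,000.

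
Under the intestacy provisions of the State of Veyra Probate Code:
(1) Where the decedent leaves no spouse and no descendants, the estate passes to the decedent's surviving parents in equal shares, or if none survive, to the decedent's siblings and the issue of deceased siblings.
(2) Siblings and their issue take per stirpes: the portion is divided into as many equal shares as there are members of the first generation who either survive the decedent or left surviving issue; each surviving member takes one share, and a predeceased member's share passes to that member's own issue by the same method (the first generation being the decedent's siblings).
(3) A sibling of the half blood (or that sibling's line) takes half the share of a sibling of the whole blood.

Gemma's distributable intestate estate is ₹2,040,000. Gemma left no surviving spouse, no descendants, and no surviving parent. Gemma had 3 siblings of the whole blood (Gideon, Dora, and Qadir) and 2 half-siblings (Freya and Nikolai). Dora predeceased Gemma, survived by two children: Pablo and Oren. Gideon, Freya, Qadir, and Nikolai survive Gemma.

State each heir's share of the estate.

The entire ₹2,040,000 passes to the siblings and their issue.
Counting each half-blood sibling's line as half a unit, there are 4 units in ₹2,040,000, so one unit is ₹510,000. Whole-blood lines (Gideon, Dora, and Qadir) take ₹510,000 each; half-blood lines (Freya and Nikolai) take ₹255,000 each.
Dora's share (₹510,000) is divided into 2 shares of ₹255,000: Pablo and Oren each take ₹255,000.

Gideon: ₹510,000; Pablo: ₹255,000; Oren: ₹255,000; Freya: ₹255,000; Qadir: ₹510,000; Nikolai: ₹255,000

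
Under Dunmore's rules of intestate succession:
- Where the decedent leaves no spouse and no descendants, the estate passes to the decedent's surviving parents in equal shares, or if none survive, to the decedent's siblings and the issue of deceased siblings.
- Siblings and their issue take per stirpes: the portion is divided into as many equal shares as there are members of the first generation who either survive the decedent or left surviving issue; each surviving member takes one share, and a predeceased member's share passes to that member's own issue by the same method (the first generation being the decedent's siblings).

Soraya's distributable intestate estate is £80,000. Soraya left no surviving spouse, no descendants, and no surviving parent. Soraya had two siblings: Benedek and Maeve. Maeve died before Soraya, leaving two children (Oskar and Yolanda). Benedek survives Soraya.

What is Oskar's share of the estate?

Oskar receives £20,000.

The entire £80,000 passes to the siblings and their issue.
That amount (£80,000) is divided into 2 shares of £40,000: Benedek takes £40,000; Maeve's £40,000 share passes to Maeve's issue.
Maeve's share (£40,000) is divided into 2 shares of £20,000: Oskar and Yolanda each take £20,000.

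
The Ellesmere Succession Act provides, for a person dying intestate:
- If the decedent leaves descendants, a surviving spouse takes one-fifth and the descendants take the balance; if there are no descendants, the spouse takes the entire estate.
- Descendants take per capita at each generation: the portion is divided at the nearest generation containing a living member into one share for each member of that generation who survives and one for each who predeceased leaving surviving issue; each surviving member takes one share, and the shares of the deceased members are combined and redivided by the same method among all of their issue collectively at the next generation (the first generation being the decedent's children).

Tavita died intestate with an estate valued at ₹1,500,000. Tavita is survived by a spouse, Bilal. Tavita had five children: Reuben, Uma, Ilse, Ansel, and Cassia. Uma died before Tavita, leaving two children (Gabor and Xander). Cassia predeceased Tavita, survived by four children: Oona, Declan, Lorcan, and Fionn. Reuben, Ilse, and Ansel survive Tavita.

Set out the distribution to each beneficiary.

Bilal takes one-fifth of ₹1,500,000 = ₹300,000. The remaining ₹1,200,000 passes to the descendants.
The descendants' portion (₹1,200,000) is divided at the children's generation into 5 shares of ₹240,000. Reuben, Ilse, and Ansel each take ₹240,000. The 2 shares of the deceased (Uma and Cassia) are combined into a pool of ₹480,000.
That pool (₹480,000) is divided at the grandchildren's generation equally among Gabor, Xander, Oona, Declan, Lorcan, and Fionn: ₹80,000 each.

Bilal: ₹300,000; Reuben: ₹240,000; Gabor: ₹80,000; Xander: ₹80,000; Ilse: ₹240,000; Ansel: ₹240,000; Oona: ₹80,000; Declan: ₹80,000; Lorcan: ₹80,000; Fionn: ₹80,000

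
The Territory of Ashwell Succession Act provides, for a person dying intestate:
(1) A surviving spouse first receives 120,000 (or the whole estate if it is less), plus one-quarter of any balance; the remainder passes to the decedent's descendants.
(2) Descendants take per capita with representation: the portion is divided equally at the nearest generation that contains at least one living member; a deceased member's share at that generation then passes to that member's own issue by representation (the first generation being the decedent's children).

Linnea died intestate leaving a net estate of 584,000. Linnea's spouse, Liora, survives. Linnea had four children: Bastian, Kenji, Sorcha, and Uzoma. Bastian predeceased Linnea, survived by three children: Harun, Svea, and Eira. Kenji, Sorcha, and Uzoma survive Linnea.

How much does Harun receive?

Harun receives 29,000.

Liora first takes 120,000, leaving a balance of 464,000. Liora then takes one-quarter of the balance (116,000), for a total of 236,000. The remaining 348,000 passes to the descendants.
The descendants' portion (348,000) is divided into 4 shares of 87,000: Kenji, Sorcha, and Uzoma each take 87,000; Bastian's 87,000 share passes to Bastian's issue.
Bastian's share (87,000) is divided into 3 shares of 29,000: Harun, Svea, and Eira each take 29,000.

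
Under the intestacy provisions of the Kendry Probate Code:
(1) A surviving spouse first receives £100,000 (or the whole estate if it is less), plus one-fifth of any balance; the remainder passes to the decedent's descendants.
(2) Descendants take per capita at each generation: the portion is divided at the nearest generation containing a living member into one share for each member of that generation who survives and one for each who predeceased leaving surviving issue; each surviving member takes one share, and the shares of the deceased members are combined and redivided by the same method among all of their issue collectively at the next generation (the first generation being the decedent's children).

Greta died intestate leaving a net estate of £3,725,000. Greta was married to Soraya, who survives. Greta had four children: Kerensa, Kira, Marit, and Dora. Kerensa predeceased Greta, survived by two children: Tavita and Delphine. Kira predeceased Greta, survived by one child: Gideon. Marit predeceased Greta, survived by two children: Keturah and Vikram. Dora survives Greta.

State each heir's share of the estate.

Soraya: £825,000; Tavita: £435,000; Delphine: £435,000; Gideon: £435,000; Keturah: £435,000; Vikram: £435,000; Dora: £725,000

Soraya first takes £100,000, leaving a balance of £3,625,000. Soraya then takes one-fifth of the balance (£725,000), for a total of £825,000. The remaining £2,900,000 passes to the descendants.
The descendants' portion (£2,900,000) is divided at the children's generation into 4 shares of £725,000. Dora takes £725,000. The 3 shares of the deceased (Kerensa, Kira, and Marit) are combined into a pool of £2,175,000.
That pool (£2,175,000) is divided at the grandchildren's generation equally among Tavita, Delphine, Gideon, Keturah, and Vikram: £435,000 each.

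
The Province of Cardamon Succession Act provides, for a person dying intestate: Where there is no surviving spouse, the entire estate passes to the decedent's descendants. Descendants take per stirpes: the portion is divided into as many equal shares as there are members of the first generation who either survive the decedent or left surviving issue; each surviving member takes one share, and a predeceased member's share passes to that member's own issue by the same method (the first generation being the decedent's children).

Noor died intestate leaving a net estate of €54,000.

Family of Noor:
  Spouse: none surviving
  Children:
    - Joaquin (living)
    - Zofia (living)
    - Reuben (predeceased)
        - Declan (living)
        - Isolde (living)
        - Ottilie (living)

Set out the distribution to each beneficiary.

The entire €54,000 passes to the descendants.
That amount (€54,000) is divided into 3 shares of €18,000: Joaquin and Zofia each take €18,000; Reuben's €18,000 share passes to Reuben's issue.
Reuben's share (€18,000) is divided into 3 shares of €6,000: Declan, Isolde, and Ottilie each take €6,000.

Joaquin: €18,000; Zofia: €18,000; Declan: €6,000; Isolde: €6,000; Ottilie: €6,000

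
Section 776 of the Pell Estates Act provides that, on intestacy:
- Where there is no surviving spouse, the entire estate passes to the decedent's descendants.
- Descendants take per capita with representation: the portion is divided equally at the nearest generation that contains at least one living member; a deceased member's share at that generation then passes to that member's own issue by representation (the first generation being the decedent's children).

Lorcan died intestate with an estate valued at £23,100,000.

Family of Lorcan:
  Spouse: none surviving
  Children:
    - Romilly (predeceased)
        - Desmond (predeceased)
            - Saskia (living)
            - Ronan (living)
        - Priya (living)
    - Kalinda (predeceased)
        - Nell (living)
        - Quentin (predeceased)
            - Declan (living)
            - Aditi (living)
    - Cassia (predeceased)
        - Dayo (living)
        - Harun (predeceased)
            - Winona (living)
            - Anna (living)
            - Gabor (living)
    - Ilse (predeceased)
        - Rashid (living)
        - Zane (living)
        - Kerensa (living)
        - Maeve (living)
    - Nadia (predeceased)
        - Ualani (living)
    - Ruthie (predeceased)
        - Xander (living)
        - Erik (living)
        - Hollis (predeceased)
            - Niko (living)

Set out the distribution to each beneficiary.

The entire £23,100,000 passes to the descendants.
No child survives, so the initial division is made at the grandchildren's generation.
That amount (£23,100,000) is divided into 14 shares of £1,650,000: Priya, Nell, Dayo, Rashid, Zane, Kerensa, Maeve, Ualani, Xander, and Erik each take £1,650,000; Desmond's £1,650,000 share passes to Desmond's issue; Quentin's £1,650,000 share passes to Quentin's issue; Harun's £1,650,000 share passes to Harun's issue; Hollis's £1,650,000 share passes to Hollis's issue.
Desmond's share (£1,650,000) is divided into 2 shares of £825,000: Saskia and Ronan each take £825,000.
Quentin's share (£1,650,000) is divided into 2 shares of £825,000: Declan and Aditi each take £825,000.
Harun's share (£1,650,000) is divided into 3 shares of £550,000: Winona, Anna, and Gabor each take £550,000.
Hollis's share (£1,650,000) passes entirely to Niko.

Saskia: £825,000; Ronan: £825,000; Priya: £1,650,000; Nell: £1,650,000; Declan: £825,000; Aditi: £825,000; Dayo: £1,650,000; Winona: £550,000; Anna: £550,000; Gabor: £550,000; Rashid: £1,650,000; Zane: £1,650,000; Kerensa: £1,650,000; Maeve: £1,650,000; Ualani: £1,650,000; Xander: £1,650,000; Erik: £1,650,000; Niko: £1,650,000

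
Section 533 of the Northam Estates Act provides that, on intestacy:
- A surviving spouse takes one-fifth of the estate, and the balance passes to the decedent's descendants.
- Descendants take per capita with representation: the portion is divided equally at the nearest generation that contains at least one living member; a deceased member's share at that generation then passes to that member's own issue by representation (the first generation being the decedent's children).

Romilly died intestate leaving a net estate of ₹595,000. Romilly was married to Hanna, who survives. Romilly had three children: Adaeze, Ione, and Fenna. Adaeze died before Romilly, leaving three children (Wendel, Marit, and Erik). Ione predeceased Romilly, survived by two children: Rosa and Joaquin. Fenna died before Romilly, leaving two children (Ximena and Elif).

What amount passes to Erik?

Erik receives ₹68,000.

Hanna takes one-fifth of ₹595,000 = ₹119,000. The remaining ₹476,000 passes to the descendants.
No child survives, so the initial division is made at the grandchildren's generation.
The descendants' portion (₹476,000) is divided into 7 shares of ₹68,000: Wendel, Marit, Erik, Rosa, Joaquin, Ximena, and Elif each take ₹68,000.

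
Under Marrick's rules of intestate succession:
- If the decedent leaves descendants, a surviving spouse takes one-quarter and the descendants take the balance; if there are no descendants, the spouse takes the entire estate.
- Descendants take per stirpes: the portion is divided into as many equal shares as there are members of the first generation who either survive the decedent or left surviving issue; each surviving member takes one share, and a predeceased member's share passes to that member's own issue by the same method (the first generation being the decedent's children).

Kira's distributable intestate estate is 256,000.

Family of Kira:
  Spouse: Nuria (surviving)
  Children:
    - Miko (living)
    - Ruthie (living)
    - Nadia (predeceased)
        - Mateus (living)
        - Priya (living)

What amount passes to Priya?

Nuria takes one-quarter of 256,000 = 64,000. The remaining 192,000 passes to the descendants.
The descendants' portion (192,000) is divided into 3 shares of 64,000: Miko and Ruthie each take 64,000; Nadia's 64,000 share passes to Nadia's issue.
Nadia's share (64,000) is divided into 2 shares of 32,000: Mateus and Priya each take 32,000.

Priya receives 32,000.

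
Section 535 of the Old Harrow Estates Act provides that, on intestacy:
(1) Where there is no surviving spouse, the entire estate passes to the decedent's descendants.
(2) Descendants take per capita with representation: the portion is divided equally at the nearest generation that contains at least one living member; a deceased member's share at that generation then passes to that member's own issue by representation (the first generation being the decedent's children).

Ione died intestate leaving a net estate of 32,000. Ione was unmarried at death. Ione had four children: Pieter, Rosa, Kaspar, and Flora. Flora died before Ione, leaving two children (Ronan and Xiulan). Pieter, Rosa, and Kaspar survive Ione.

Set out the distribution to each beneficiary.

The entire 32,000 passes to the descendants.
That amount (32,000) is divided into 4 shares of 8,000: Pieter, Rosa, and Kaspar each take 8,000; Flora's 8,000 share passes to Flora's issue.
Flora's share (8,000) is divided into 2 shares of 4,000: Ronan and Xiulan each take 4,000.

Pieter: 8,000; Rosa: 8,000; Kaspar: 8,000; Ronan: 4,000; Xiulan: 4,000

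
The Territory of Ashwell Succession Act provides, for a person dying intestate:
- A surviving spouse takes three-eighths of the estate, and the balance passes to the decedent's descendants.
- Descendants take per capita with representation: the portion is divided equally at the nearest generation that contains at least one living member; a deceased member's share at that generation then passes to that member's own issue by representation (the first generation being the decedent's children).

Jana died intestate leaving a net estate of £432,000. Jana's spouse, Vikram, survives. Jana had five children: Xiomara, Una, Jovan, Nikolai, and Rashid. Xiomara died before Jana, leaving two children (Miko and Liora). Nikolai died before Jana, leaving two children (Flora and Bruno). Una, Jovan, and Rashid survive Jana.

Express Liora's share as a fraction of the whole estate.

Vikram takes three-eighths of £432,000 = £162,000. The remaining £270,000 passes to the descendants.
The descendants' portion (£270,000) is divided into 5 shares of £54,000: Una, Jovan, and Rashid each take £54,000; Xiomara's £54,000 share passes to Xiomara's issue; Nikolai's £54,000 share passes to Nikolai's issue.
Xiomara's share (£54,000) is divided into 2 shares of £27,000: Miko and Liora each take £27,000.
Nikolai's share (£54,000) is divided into 2 shares of £27,000: Flora and Bruno each take £27,000.

Liora receives 1/16 of the estate.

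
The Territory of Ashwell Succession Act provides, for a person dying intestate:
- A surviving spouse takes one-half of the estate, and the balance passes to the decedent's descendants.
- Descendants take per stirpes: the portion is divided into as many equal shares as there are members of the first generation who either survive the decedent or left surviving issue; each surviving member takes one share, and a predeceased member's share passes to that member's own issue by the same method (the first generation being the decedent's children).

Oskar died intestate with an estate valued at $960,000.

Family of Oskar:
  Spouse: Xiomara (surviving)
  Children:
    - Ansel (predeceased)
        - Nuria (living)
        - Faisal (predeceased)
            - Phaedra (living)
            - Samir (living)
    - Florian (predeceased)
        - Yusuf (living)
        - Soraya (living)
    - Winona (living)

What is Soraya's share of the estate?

Xiomara takes one-half of $960,000 = $480,000. The remaining $480,000 passes to the descendants.
The descendants' portion ($480,000) is divided into 3 shares of $160,000: Winona takes $160,000; Ansel's $160,000 share passes to Ansel's issue; Florian's $160,000 share passes to Florian's issue.
Ansel's share ($160,000) is divided into 2 shares of $80,000: Nuria takes $80,000; Faisal's $80,000 share passes to Faisal's issue.
Faisal's share ($80,000) is divided into 2 shares of $40,000: Phaedra and Samir each take $40,000.
Florian's share ($160,000) is divided into 2 shares of $80,000: Yusuf and Soraya each take $80,000.

Soraya receives $80,000.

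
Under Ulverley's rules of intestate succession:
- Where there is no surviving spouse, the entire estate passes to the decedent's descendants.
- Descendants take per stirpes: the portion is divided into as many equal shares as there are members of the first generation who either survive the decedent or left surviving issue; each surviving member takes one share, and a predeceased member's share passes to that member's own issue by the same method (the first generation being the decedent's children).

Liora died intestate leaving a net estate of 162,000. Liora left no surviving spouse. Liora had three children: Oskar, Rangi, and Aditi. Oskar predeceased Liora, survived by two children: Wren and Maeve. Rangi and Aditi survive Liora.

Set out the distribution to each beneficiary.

The entire 162,000 passes to the descendants.
That amount (162,000) is divided into 3 shares of 54,000: Rangi and Aditi each take 54,000; Oskar's 54,000 share passes to Oskar's issue.
Oskar's share (54,000) is divided into 2 shares of 27,000: Wren and Maeve each take 27,000.

Wren: 27,000; Maeve: 27,000; Rangi: 54,000; Aditi: 54,000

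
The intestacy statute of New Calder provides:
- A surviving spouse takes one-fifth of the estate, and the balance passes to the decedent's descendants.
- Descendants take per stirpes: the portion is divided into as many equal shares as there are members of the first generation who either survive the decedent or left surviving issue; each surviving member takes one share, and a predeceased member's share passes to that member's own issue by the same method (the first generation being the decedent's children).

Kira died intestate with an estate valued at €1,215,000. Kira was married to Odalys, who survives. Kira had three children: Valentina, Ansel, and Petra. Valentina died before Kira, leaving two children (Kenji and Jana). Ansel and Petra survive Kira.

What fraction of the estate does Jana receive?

Odalys takes one-fifth of €1,215,000 = €243,000. The remaining €972,000 passes to the descendants.
The descendants' portion (€972,000) is divided into 3 shares of €324,000: Ansel and Petra each take €324,000; Valentina's €324,000 share passes to Valentina's issue.
Valentina's share (€324,000) is divided into 2 shares of €162,000: Kenji and Jana each take €162,000.

Jana receives 2/15 of the estate.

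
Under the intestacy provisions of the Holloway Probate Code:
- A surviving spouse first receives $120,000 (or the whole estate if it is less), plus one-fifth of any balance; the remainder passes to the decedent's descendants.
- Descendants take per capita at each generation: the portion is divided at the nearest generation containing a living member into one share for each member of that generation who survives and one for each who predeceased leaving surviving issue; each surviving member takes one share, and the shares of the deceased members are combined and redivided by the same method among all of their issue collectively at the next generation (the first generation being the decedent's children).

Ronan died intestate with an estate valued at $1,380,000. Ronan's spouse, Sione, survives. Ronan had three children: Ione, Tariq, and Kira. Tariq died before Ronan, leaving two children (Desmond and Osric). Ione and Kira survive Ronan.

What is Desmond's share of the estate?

Desmond receives $168,000.

Sione first takes $120,000, leaving a balance of $1,260,000. Sione then takes one-fifth of the balance ($252,000), for a total of $372,000. The remaining $1,008,000 passes to the descendants.
The descendants' portion ($1,008,000) is divided at the children's generation into 3 shares of $336,000. Ione and Kira each take $336,000. The remaining share for the deceased Tariq ($336,000) is carried to the next generation.
That pool ($336,000) is divided at the grandchildren's generation equally among Desmond and Osric: $168,000 each.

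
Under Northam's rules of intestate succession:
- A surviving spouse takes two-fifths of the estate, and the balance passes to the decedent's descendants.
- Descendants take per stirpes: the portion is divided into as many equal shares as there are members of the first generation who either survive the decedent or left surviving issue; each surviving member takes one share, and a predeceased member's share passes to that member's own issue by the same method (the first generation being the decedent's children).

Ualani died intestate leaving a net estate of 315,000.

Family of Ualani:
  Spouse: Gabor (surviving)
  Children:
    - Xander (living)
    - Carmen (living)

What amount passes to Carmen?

Carmen receives 94,500.

Gabor takes two-fifths of 315,000 = 126,000. The remaining 189,000 passes to the descendants.
The descendants' portion (189,000) is divided into 2 shares of 94,500: Xander and Carmen each take 94,500.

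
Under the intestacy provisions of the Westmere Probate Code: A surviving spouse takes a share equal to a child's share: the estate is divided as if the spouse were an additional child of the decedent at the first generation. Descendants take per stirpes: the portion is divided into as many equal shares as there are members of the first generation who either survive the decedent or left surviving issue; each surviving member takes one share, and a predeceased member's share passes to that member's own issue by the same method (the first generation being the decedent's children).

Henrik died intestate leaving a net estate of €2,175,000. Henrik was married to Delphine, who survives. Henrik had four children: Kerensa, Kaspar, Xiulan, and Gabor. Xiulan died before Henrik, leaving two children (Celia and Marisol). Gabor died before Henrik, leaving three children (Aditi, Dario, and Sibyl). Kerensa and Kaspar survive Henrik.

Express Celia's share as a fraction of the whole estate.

The spouse counts as an additional share at the children's level, so there are 5 primary shares of €435,000. Delphine takes one such share (€435,000).
The children's combined portion (€1,740,000) is divided into 4 shares of €435,000: Kerensa and Kaspar each take €435,000; Xiulan's €435,000 share passes to Xiulan's issue; Gabor's €435,000 share passes to Gabor's issue.
Xiulan's share (€435,000) is divided into 2 shares of €217,500: Celia and Marisol each take €217,500.
Gabor's share (€435,000) is divided into 3 shares of €145,000: Aditi, Dario, and Sibyl each take €145,000.

Celia receives 1/10 of the estate.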